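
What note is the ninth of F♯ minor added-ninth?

G-sharp

F♯ minor added-ninth is built on F-sharp; its 9th is a major 9th above the root.
A second above F uses the letter G, and the major 9th above F-sharp is G-sharp.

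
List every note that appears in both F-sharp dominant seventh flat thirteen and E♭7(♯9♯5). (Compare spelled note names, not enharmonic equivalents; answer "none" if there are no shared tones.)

F-sharp dominant seventh flat thirteen = F#, A#, C#, E, D.
E♭7(♯9♯5) = Eb, G, B, Db, F#.
Shared: F#.

F#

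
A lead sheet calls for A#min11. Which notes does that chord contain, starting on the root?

A# C# E# G# B# D#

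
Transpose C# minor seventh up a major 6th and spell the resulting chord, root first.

Transposed root: C-sharp → A-sharp (major 6th up). So we spell A-sharp minor seventh:
root → A-sharp
3rd (minor 3rd) → C-sharp
5th (perfect 5th) → E-sharp
7th (minor 7th) → G-sharp

A-sharp C-sharp E-sharp G-sharp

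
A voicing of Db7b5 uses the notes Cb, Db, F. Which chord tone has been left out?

Db7b5 = Db, F, Abb, Cb. The voicing lacks the 5th (diminished 5th), Abb.

Abb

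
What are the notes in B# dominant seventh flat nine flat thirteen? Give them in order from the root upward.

B# dominant seventh flat nine flat thirteen is a dominant seventh flat nine flat thirteen built on B#.
B# — root
D## — major 3rd
F## — perfect 5th
A# — minor 7th
C# — minor 9th
G# — minor 13th

B# – D## – F## – A# – C# – G#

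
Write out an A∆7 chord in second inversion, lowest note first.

E – G# – A – C#

A∆7 = A–C#–E–G#; second inversion → fifth (E) lowest.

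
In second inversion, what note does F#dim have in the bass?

C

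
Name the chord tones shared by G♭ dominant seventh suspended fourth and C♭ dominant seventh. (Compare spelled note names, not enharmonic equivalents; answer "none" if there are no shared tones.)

G-flat  C-flat

G♭ dominant seventh suspended fourth = G-flat, C-flat, D-flat, F-flat.
C♭ dominant seventh = C-flat, E-flat, G-flat, B-double-flat.
Shared: G-flat, C-flat.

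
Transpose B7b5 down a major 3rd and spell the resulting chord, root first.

A major 3rd down from B is G, so the new chord is G dominant seventh flat five.
- root: G
- major 3rd: B
- diminished 5th: Db
- minor 7th: F

G, B, Db, F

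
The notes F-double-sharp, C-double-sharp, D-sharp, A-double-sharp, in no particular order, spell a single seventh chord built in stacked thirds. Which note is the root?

D-sharp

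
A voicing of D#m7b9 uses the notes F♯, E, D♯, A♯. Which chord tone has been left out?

The full D#m7b9 chord is D♯, F♯, A♯, C♯, E.
Comparing with the voicing, the minor 7th (7th) — C♯ — is absent.

C♯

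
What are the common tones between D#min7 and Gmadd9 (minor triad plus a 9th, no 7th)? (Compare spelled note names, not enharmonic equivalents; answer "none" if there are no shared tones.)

none

D#min7 = D#, F#, A#, C#.
Gmadd9 = G, Bb, D, A.
Shared: none.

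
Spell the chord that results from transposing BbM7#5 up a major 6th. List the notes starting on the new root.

A major 6th up from B♭ is G, so the new chord is G augmented major seventh.
root → G
3rd (major 3rd) → B
5th (augmented 5th) → D♯
7th (major 7th) → F♯

G  B  D♯  F♯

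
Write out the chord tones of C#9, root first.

C#9 is a dominant ninth built on C#.
root → C#
3rd (major 3rd) → E#
5th (perfect 5th) → G#
7th (minor 7th) → B
9th (major 9th) → D#

C#, E#, G#, B, D#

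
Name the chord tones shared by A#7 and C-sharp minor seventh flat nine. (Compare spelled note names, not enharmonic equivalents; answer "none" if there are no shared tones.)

A#7 = A♯, C𝄪, E♯, G♯.
C-sharp minor seventh flat nine = C♯, E, G♯, B, D.
Shared: G♯.

G♯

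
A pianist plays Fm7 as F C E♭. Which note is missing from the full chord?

Fm7 = F, A♭, C, E♭. The voicing lacks the 3rd (minor 3rd), A♭.

A♭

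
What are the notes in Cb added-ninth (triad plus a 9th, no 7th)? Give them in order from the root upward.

Cb added-ninth is an added-ninth built on C-flat.
root → C-flat
3rd (major 3rd) → E-flat
5th (perfect 5th) → G-flat
9th (major 9th) → D-flat

C-flat – E-flat – G-flat – D-flat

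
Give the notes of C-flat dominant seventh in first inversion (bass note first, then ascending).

E-flat G-flat B-double-flat C-flat

In root position, C-flat dominant seventh is C-flat–E-flat–G-flat–B-double-flat.
First inversion puts the third (E-flat) in the bass.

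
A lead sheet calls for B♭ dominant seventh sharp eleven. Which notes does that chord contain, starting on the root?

B♭  D  F  A♭  E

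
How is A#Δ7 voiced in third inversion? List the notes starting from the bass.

G## A# C## E#

In root position, A#Δ7 is A#–C##–E#–G##.
Third inversion puts the seventh (G##) in the bass.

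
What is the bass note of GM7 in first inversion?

GM7 = G–B–D–F#. First inversion → third in the bass = B.

B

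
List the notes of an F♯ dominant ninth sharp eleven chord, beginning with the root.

F#  A#  C#  E  G#  B#

F♯ dominant ninth sharp eleven is a dominant ninth sharp eleven built on F#.
root → F#
3rd (major 3rd) → A#
5th (perfect 5th) → C#
7th (minor 7th) → E
9th (major 9th) → G#
11th (augmented 11th) → B#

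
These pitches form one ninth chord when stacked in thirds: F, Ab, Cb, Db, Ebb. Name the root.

Arranged so that each adjacent pair is a third by letter name: Db – F – Ab – Cb – Ebb.
The bottom of that stack, Db, is the root (this is Db dominant seventh flat nine).

Db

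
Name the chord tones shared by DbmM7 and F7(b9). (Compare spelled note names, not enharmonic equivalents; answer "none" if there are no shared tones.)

C

DbmM7: D♭ F♭ A♭ C
F7(b9): F A C E♭ G♭
Common to both → C.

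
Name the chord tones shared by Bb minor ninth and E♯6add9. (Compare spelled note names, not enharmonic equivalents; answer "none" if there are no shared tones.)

none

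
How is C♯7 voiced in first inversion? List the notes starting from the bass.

C♯7 = C#–E#–G#–B; first inversion → third (E#) lowest.

E#  G#  B  C#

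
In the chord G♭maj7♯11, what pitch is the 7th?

F

Root of G♭maj7♯11 = Gb. The 7th is a major 7th: Gb up a major 7th → F.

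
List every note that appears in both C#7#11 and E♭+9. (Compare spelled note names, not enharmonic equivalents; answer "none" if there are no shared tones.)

C#7#11: C# E# G# B F##
E♭+9: Eb G B Db F
Common to both → B.

B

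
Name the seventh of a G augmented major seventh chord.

F#

G augmented major seventh is built on G; its 7th is a major 7th above the root.
A seventh above G uses the letter F, and the major 7th above G is F#.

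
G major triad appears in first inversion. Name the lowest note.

B

G major triad in root position is G–B–D.
First inversion places the third in the bass, which is B.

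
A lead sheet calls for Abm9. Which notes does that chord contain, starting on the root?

Root Ab, quality minor ninth:
root → Ab
3rd (minor 3rd) → Cb
5th (perfect 5th) → Eb
7th (minor 7th) → Gb
9th (major 9th) → Bb

Ab, Cb, Eb, Gb, Bb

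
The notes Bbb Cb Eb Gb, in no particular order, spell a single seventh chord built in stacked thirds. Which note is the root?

Arranged so that each adjacent pair is a third by letter name: Cb – Eb – Gb – Bbb.
The bottom of that stack, Cb, is the root (this is Cb dominant seventh).

Cb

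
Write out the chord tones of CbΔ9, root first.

Cb, Eb, Gb, Bb, Db

CbΔ9: major ninth on Cb.
Root: Cb
Major 3rd (3rd): Eb
Perfect 5th (5th): Gb
Major 7th (7th): Bb
Major 9th (9th): Db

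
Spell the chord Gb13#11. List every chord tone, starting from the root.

Root Gb, quality dominant thirteenth sharp eleven:
- root: Gb
- major 3rd: Bb
- perfect 5th: Db
- minor 7th: Fb
- major 9th: Ab
- augmented 11th: C
- major 13th: Eb

Gb  Bb  Db  Fb  Ab  C  Eb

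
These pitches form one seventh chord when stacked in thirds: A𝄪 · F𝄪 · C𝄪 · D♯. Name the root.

Arranged so that each adjacent pair is a third by letter name: D♯ – F𝄪 – A𝄪 – C𝄪.
The bottom of that stack, D♯, is the root (this is D♯ augmented major seventh).

D♯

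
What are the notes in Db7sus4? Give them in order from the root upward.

Root Db, quality dominant seventh suspended fourth:
root → Db
4th (perfect 4th) → Gb
5th (perfect 5th) → Ab
7th (minor 7th) → Cb

Db  Gb  Ab  Cb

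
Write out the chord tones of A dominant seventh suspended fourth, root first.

A, D, E, G

A dominant seventh suspended fourth is a dominant seventh suspended fourth built on A.
Root: A
Perfect 4th (4th): D
Perfect 5th (5th): E
Minor 7th (7th): G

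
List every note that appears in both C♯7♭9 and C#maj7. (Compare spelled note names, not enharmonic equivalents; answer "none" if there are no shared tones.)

C# E# G#

C♯7♭9 = C#, E#, G#, B, D.
C#maj7 = C#, E#, G#, B#.
Shared: C#, E#, G#.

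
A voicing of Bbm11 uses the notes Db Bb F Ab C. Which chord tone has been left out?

Eb

Bbm11 = Bb, Db, F, Ab, C, Eb. The voicing lacks the 11th (perfect 11th), Eb.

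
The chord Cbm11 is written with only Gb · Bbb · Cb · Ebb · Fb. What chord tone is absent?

The full Cbm11 chord is Cb, Ebb, Gb, Bbb, Db, Fb.
Comparing with the voicing, the major 9th (9th) — Db — is absent.

Db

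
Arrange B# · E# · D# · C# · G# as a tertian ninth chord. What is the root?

C#

Stacking in thirds gives C# – E# – G# – B# – D#, so C# is the root — C# major ninth.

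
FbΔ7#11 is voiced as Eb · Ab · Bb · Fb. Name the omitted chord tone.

The full FbΔ7#11 chord is Fb, Ab, Cb, Eb, Bb.
Comparing with the voicing, the perfect 5th (5th) — Cb — is absent.

Cb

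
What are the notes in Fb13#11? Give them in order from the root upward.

Fb Ab Cb Ebb Gb Bb Db

Root Fb, quality dominant thirteenth sharp eleven:
- root: Fb
- major 3rd: Ab
- perfect 5th: Cb
- minor 7th: Ebb
- major 9th: Gb
- augmented 11th: Bb
- major 13th: Db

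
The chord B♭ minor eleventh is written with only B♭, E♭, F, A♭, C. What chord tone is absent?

D♭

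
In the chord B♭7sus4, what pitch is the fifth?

F

B♭7sus4 is built on B♭; its 5th is a perfect 5th above the root.
A fifth above B uses the letter F, and the perfect 5th above B♭ is F.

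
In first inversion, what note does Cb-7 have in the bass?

Cb-7 in root position is Cb–Ebb–Gb–Bbb.
First inversion places the third in the bass, which is Ebb.

Ebb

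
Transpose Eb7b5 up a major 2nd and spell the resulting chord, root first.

F, A, Cb, Eb

Transposed root: Eb → F (major 2nd up). So we spell F dominant seventh flat five:
Root: F
Major 3rd (3rd): A
Diminished 5th (5th): Cb
Minor 7th (7th): Eb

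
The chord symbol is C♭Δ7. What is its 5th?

Root of C♭Δ7 = C♭. The 5th is a perfect 5th: C♭ up a perfect 5th → G♭.

G♭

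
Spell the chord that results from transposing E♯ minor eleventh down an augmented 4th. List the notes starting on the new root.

Transposed root: E# → B (augmented 4th down). So we spell B minor eleventh:
Root: B
Minor 3rd (3rd): D
Perfect 5th (5th): F#
Minor 7th (7th): A
Major 9th (9th): C#
Perfect 11th (11th): E

B D F# A C# E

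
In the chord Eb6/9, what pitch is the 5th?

B♭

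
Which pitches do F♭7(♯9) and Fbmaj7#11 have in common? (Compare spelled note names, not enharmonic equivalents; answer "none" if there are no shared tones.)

F♭7(♯9): Fb Ab Cb Ebb G
Fbmaj7#11: Fb Ab Cb Eb Bb
Common to both → Fb, Ab, Cb.

Fb Ab Cb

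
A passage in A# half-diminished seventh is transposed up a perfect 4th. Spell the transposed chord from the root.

A-sharp up a perfect 4th → D-sharp. New chord: D-sharp half-diminished seventh.
Root: D-sharp
Minor 3rd (3rd): F-sharp
Diminished 5th (5th): A
Minor 7th (7th): C-sharp

D-sharp F-sharp A C-sharp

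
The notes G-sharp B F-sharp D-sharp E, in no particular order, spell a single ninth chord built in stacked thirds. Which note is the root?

E

Stacking in thirds gives E – G-sharp – B – D-sharp – F-sharp, so E is the root — E major ninth.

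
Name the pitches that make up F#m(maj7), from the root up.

F# – A – C# – E#

F#m(maj7) is a minor-major seventh built on F#.
F# — root
A — minor 3rd
C# — perfect 5th
E# — major 7th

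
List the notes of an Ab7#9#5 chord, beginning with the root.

Ab7#9#5: dominant seventh sharp nine sharp five on Ab.
root → Ab
3rd (major 3rd) → C
5th (augmented 5th) → E
7th (minor 7th) → Gb
9th (augmented 9th) → B

Ab – C – E – Gb – B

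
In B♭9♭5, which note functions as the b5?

Fb

B♭9♭5 is built on Bb; its 5th is a diminished 5th above the root.
A fifth above B uses the letter F, and the diminished 5th above Bb is Fb.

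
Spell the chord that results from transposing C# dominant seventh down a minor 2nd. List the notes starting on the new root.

A minor 2nd down from C# is B#, so the new chord is B# dominant seventh.
- root: B#
- major 3rd: D##
- perfect 5th: F##
- minor 7th: A#

B# – D## – F## – A#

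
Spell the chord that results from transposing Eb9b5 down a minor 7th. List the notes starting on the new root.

F A Cb Eb G

Eb down a minor 7th → F. New chord: F dominant ninth flat five.
- root: F
- major 3rd: A
- diminished 5th: Cb
- minor 7th: Eb
- major 9th: G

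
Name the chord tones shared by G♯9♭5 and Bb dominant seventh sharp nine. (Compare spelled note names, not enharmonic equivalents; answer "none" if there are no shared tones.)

G♯9♭5 = G#, B#, D, F#, A#.
Bb dominant seventh sharp nine = Bb, D, F, Ab, C#.
Shared: D.

D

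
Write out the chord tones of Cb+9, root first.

Cb Eb G Bbb Db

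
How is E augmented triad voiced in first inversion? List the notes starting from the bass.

G#  B#  E

In root position, E augmented triad is E–G#–B#.
First inversion puts the third (G#) in the bass.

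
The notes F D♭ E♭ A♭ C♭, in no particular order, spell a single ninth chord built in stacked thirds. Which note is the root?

D♭

Arranged so that each adjacent pair is a third by letter name: D♭ – F – A♭ – C♭ – E♭.
The bottom of that stack, D♭, is the root (this is D♭ dominant ninth).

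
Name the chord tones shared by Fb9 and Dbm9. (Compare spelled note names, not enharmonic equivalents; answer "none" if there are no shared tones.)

Fb9: Fb Ab Cb Ebb Gb
Dbm9: Db Fb Ab Cb Eb
Common to both → Fb, Ab, Cb.

Fb  Ab  Cb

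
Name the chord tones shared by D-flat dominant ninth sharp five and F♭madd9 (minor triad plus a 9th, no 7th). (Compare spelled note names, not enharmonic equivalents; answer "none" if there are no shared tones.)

D-flat dominant ninth sharp five = Db, F, A, Cb, Eb.
F♭madd9 = Fb, Abb, Cb, Gb.
Shared: Cb.

Cb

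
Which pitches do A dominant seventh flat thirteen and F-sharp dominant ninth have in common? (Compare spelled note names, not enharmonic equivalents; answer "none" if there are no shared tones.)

C# E

A dominant seventh flat thirteen: A C# E G F
F-sharp dominant ninth: F# A# C# E G#
Common to both → C#, E.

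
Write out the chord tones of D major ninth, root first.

D – F-sharp – A – C-sharp – E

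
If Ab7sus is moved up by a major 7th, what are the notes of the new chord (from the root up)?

Transposed root: A♭ → G (major 7th up). So we spell G dominant seventh suspended fourth:
- root: G
- perfect 4th: C
- perfect 5th: D
- minor 7th: F

G C D F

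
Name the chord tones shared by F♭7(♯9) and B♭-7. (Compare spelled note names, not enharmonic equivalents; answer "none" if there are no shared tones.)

Ab

F♭7(♯9) = Fb, Ab, Cb, Ebb, G.
B♭-7 = Bb, Db, F, Ab.
Shared: Ab.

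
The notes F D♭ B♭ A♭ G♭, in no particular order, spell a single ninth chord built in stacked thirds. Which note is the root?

G♭

Stacking in thirds gives G♭ – B♭ – D♭ – F – A♭, so G♭ is the root — G♭ major ninth.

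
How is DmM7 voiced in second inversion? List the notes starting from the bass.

A C♯ D F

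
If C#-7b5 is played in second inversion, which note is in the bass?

C#-7b5 = C#–E–G–B. Second inversion → fifth in the bass = G.

G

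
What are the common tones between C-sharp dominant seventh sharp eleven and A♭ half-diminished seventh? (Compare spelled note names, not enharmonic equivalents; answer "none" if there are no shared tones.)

C-sharp dominant seventh sharp eleven: C-sharp E-sharp G-sharp B F-double-sharp
A♭ half-diminished seventh: A-flat C-flat E-double-flat G-flat
Common to both → none.

none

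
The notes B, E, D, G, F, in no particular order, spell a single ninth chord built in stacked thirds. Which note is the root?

E

Arranged so that each adjacent pair is a third by letter name: E – G – B – D – F.
The bottom of that stack, E, is the root (this is E minor seventh flat nine).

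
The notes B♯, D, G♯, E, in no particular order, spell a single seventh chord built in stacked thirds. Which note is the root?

Arranged so that each adjacent pair is a third by letter name: E – G♯ – B♯ – D.
The bottom of that stack, E, is the root (this is E augmented seventh).

E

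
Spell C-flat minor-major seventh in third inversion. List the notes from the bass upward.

B♭  C♭  E𝄫  G♭

C-flat minor-major seventh = C♭–E𝄫–G♭–B♭; third inversion → seventh (B♭) lowest.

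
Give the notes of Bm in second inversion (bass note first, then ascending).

F#  B  D

Bm = B–D–F#; second inversion → fifth (F#) lowest.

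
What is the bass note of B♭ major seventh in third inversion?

B♭ major seventh = B-flat–D–F–A. Third inversion → seventh in the bass = A.

A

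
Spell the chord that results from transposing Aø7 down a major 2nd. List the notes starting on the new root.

A major 2nd down from A is G, so the new chord is G half-diminished seventh.
G — root
Bb — minor 3rd
Db — diminished 5th
F — minor 7th

G, Bb, Db, F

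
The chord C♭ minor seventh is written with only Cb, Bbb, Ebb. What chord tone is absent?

Gb

The full C♭ minor seventh chord is Cb, Ebb, Gb, Bbb.
Comparing with the voicing, the perfect 5th (5th) — Gb — is absent.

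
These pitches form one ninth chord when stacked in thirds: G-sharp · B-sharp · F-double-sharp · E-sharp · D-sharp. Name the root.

Arranged so that each adjacent pair is a third by letter name: E-sharp – G-sharp – B-sharp – D-sharp – F-double-sharp.
The bottom of that stack, E-sharp, is the root (this is E-sharp minor ninth).

E-sharp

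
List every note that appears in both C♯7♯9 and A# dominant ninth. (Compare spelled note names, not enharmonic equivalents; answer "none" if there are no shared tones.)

E# – G#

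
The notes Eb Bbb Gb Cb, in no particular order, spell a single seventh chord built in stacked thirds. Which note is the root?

Stacking in thirds gives Cb – Eb – Gb – Bbb, so Cb is the root — Cb dominant seventh.

Cb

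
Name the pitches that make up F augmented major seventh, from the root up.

F A C♯ E

F augmented major seventh: augmented major seventh on F.
- root: F
- major 3rd: A
- augmented 5th: C♯
- major 7th: E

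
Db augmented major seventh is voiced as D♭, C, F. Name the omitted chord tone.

A

The full Db augmented major seventh chord is D♭, F, A, C.
Comparing with the voicing, the augmented 5th (5th) — A — is absent.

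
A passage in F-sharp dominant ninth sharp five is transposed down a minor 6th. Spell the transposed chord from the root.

A-sharp, C-double-sharp, E-double-sharp, G-sharp, B-sharp

Transposed root: F-sharp → A-sharp (minor 6th down). So we spell A-sharp dominant ninth sharp five:
- root: A-sharp
- major 3rd: C-double-sharp
- augmented 5th: E-double-sharp
- minor 7th: G-sharp
- major 9th: B-sharp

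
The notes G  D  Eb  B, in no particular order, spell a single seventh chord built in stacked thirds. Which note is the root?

Eb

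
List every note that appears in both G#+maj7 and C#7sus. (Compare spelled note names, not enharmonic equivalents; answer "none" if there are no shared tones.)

G#+maj7: G# B# D## F##
C#7sus: C# F# G# B
Common to both → G#.

G#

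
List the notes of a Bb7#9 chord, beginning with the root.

Bb, D, F, Ab, C#

Bb7#9: dominant seventh sharp nine on Bb.
Bb — root
D — major 3rd
F — perfect 5th
Ab — minor 7th
C# — augmented 9th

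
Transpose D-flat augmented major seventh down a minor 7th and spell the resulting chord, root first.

Transposed root: Db → Eb (minor 7th down). So we spell Eb augmented major seventh:
- root: Eb
- major 3rd: G
- augmented 5th: B
- major 7th: D

Eb  G  B  D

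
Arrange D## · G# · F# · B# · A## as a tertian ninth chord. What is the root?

G#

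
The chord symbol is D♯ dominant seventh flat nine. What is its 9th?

E

D♯ dominant seventh flat nine is built on D#; its 9th is a minor 9th above the root.
A second above D uses the letter E, and the minor 9th above D# is E.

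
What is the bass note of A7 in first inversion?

C#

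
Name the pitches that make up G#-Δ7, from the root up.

G# B D# F##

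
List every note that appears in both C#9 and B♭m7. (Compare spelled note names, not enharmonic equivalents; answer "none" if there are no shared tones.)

C#9 = C#, E#, G#, B, D#.
B♭m7 = Bb, Db, F, Ab.
Shared: none.

none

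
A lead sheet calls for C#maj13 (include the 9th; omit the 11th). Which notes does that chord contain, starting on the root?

C# E# G# B# D# A#

C#maj13 is a major thirteenth built on C#.
- root: C#
- major 3rd: E#
- perfect 5th: G#
- major 7th: B#
- major 9th: D#
- major 13th: A#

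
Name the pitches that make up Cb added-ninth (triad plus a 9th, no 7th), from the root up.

C-flat  E-flat  G-flat  D-flat

Cb added-ninth: added-ninth on C-flat.
- root: C-flat
- major 3rd: E-flat
- perfect 5th: G-flat
- major 9th: D-flat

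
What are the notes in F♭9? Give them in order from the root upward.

F♭9 is a dominant ninth built on Fb.
- root: Fb
- major 3rd: Ab
- perfect 5th: Cb
- minor 7th: Ebb
- major 9th: Gb

Fb, Ab, Cb, Ebb, Gb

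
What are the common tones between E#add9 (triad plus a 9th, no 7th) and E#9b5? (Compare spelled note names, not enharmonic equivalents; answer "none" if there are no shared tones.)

E#add9: E# G## B# F##
E#9b5: E# G## B D# F##
Common to both → E#, G##, F##.

E#, G##, F##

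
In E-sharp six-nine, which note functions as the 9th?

F##

Root of E-sharp six-nine = E#. The 9th is a major 9th: E# up a major 9th → F##.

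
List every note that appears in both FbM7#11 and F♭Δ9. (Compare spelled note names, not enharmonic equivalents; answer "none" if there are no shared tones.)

F♭, A♭, C♭, E♭

FbM7#11 = F♭, A♭, C♭, E♭, B♭.
F♭Δ9 = F♭, A♭, C♭, E♭, G♭.
Shared: F♭, A♭, C♭, E♭.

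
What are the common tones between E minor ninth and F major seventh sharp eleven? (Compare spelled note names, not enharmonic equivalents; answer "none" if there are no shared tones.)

E, B

E minor ninth: E G B D F-sharp
F major seventh sharp eleven: F A C E B
Common to both → E, B.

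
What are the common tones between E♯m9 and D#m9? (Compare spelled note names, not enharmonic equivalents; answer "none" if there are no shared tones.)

E♯m9: E# G# B# D# F##
D#m9: D# F# A# C# E#
Common to both → E#, D#.

E#, D#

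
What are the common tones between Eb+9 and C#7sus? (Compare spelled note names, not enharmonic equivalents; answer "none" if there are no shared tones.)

B

Eb+9 = Eb, G, B, Db, F.
C#7sus = C#, F#, G#, B.
Shared: B.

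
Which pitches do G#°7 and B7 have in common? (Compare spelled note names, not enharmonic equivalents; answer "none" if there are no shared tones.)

B

G#°7 = G♯, B, D, F.
B7 = B, D♯, F♯, A.
Shared: B.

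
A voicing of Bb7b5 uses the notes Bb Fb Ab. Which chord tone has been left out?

Bb7b5 = Bb, D, Fb, Ab. The voicing lacks the 3rd (major 3rd), D.

D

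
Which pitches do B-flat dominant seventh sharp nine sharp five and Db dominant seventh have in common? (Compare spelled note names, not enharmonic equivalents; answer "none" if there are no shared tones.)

B-flat dominant seventh sharp nine sharp five = B-flat, D, F-sharp, A-flat, C-sharp.
Db dominant seventh = D-flat, F, A-flat, C-flat.
Shared: A-flat.

A-flat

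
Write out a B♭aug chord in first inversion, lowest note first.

D – F# – Bb

B♭aug = Bb–D–F#; first inversion → third (D) lowest.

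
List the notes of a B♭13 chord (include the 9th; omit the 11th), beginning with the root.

B♭ D F A♭ C G

B♭13: dominant thirteenth on B♭.
Root: B♭
Major 3rd (3rd): D
Perfect 5th (5th): F
Minor 7th (7th): A♭
Major 9th (9th): C
Major 13th (13th): G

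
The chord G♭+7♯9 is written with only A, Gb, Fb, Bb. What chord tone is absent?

D

The full G♭+7♯9 chord is Gb, Bb, D, Fb, A.
Comparing with the voicing, the augmented 5th (5th) — D — is absent.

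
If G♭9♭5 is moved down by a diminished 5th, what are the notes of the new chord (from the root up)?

Transposed root: Gb → C (diminished 5th down). So we spell C dominant ninth flat five:
Root: C
Major 3rd (3rd): E
Diminished 5th (5th): Gb
Minor 7th (7th): Bb
Major 9th (9th): D

C, E, Gb, Bb, D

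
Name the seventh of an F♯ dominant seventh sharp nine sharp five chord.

E

Root of F♯ dominant seventh sharp nine sharp five = F♯. The 7th is a minor 7th: F♯ up a minor 7th → E.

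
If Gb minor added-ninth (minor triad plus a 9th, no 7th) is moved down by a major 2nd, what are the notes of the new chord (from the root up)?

Transposed root: Gb → Fb (major 2nd down). So we spell Fb minor added-ninth:
root → Fb
3rd (minor 3rd) → Abb
5th (perfect 5th) → Cb
9th (major 9th) → Gb

Fb, Abb, Cb, Gb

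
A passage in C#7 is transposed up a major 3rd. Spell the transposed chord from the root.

E# G## B# D#

C# up a major 3rd → E#. New chord: E# dominant seventh.
E# — root
G## — major 3rd
B# — perfect 5th
D# — minor 7th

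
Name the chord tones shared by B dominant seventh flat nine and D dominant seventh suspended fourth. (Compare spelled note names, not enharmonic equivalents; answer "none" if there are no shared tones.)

A  C

B dominant seventh flat nine: B D-sharp F-sharp A C
D dominant seventh suspended fourth: D G A C
Common to both → A, C.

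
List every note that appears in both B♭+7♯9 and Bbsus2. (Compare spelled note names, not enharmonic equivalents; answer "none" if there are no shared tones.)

B♭

B♭+7♯9: B♭ D F♯ A♭ C♯
Bbsus2: B♭ C F
Common to both → B♭.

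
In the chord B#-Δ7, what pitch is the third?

Root of B#-Δ7 = B♯. The 3rd is a minor 3rd: B♯ up a minor 3rd → D♯.

D♯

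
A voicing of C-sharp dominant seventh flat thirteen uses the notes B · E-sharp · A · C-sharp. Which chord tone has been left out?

G-sharp

The full C-sharp dominant seventh flat thirteen chord is C-sharp, E-sharp, G-sharp, B, A.
Comparing with the voicing, the perfect 5th (5th) — G-sharp — is absent.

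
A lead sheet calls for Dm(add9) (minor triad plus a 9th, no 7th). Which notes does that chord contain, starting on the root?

Root D, quality minor added-ninth:
Root: D
Minor 3rd (3rd): F
Perfect 5th (5th): A
Major 9th (9th): E

D  F  A  E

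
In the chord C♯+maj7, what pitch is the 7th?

B#

Root of C♯+maj7 = C#. The 7th is a major 7th: C# up a major 7th → B#.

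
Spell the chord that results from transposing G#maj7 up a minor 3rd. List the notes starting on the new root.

G♯ up a minor 3rd → B. New chord: B major seventh.
- root: B
- major 3rd: D♯
- perfect 5th: F♯
- major 7th: A♯

B, D♯, F♯, A♯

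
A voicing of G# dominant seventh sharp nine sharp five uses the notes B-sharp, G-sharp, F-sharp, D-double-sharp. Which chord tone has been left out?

A-double-sharp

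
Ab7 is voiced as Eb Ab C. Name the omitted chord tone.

Gb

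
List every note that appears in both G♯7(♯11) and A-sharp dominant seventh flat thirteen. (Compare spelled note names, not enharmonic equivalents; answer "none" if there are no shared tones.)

G#, F#, C##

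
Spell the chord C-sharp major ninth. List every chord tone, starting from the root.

C-sharp – E-sharp – G-sharp – B-sharp – D-sharp

C-sharp major ninth: major ninth on C-sharp.
root → C-sharp
3rd (major 3rd) → E-sharp
5th (perfect 5th) → G-sharp
7th (major 7th) → B-sharp
9th (major 9th) → D-sharp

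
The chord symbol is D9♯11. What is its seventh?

C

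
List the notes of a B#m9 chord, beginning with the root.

Root B#, quality minor ninth:
- root: B#
- minor 3rd: D#
- perfect 5th: F##
- minor 7th: A#
- major 9th: C##

B# – D# – F## – A# – C##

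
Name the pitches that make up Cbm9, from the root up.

Cbm9 is a minor ninth built on Cb.
Cb — root
Ebb — minor 3rd
Gb — perfect 5th
Bbb — minor 7th
Db — major 9th

Cb  Ebb  Gb  Bbb  Db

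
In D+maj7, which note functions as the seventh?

C♯

Root of D+maj7 = D. The 7th is a major 7th: D up a major 7th → C♯.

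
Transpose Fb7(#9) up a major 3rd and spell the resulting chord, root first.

Ab  C  Eb  Gb  B

A major 3rd up from Fb is Ab, so the new chord is Ab dominant seventh sharp nine.
Root: Ab
Major 3rd (3rd): C
Perfect 5th (5th): Eb
Minor 7th (7th): Gb
Augmented 9th (9th): B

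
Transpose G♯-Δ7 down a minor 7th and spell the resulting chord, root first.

A# C# E# G##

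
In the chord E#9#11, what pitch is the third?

E#9#11 is built on E♯; its 3rd is a major 3rd above the root.
A third above E uses the letter G, and the major 3rd above E♯ is G𝄪.

G𝄪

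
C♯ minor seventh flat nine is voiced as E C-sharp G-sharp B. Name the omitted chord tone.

D

The full C♯ minor seventh flat nine chord is C-sharp, E, G-sharp, B, D.
Comparing with the voicing, the minor 9th (9th) — D — is absent.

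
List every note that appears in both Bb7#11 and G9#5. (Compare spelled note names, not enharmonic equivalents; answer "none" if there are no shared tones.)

Bb7#11 = Bb, D, F, Ab, E.
G9#5 = G, B, D#, F, A.
Shared: F.

F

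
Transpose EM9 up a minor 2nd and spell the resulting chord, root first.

F – A – C – E – G

A minor 2nd up from E is F, so the new chord is F major ninth.
F — root
A — major 3rd
C — perfect 5th
E — major 7th
G — major 9th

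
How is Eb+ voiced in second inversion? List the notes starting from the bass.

B, Eb, G

In root position, Eb+ is Eb–G–B.
Second inversion puts the fifth (B) in the bass.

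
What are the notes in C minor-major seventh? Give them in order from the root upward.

C minor-major seventh: minor-major seventh on C.
Root: C
Minor 3rd (3rd): E♭
Perfect 5th (5th): G
Major 7th (7th): B

C E♭ G B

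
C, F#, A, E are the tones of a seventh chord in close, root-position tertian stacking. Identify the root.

Stacking in thirds gives F# – A – C – E, so F# is the root — F# half-diminished seventh.

F#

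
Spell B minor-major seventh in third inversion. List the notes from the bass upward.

A# – B – D – F#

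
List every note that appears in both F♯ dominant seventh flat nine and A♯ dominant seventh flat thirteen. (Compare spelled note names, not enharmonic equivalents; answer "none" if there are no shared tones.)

F-sharp  A-sharp

F♯ dominant seventh flat nine: F-sharp A-sharp C-sharp E G
A♯ dominant seventh flat thirteen: A-sharp C-double-sharp E-sharp G-sharp F-sharp
Common to both → F-sharp, A-sharp.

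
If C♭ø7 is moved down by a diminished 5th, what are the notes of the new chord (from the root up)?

F, Ab, Cb, Eb

Cb down a diminished 5th → F. New chord: F half-diminished seventh.
Root: F
Minor 3rd (3rd): Ab
Diminished 5th (5th): Cb
Minor 7th (7th): Eb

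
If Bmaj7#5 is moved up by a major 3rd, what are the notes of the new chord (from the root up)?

B up a major 3rd → D♯. New chord: D♯ augmented major seventh.
root → D♯
3rd (major 3rd) → F𝄪
5th (augmented 5th) → A𝄪
7th (major 7th) → C𝄪

D♯, F𝄪, A𝄪, C𝄪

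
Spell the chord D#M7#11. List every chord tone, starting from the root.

D♯, F𝄪, A♯, C𝄪, G𝄪

Root D♯, quality major seventh sharp eleven:
Root: D♯
Major 3rd (3rd): F𝄪
Perfect 5th (5th): A♯
Major 7th (7th): C𝄪
Augmented 11th (11th): G𝄪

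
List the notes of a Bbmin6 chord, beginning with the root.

Bbmin6 is a minor sixth built on Bb.
root → Bb
3rd (minor 3rd) → Db
5th (perfect 5th) → F
6th (major 6th) → G

Bb – Db – F – G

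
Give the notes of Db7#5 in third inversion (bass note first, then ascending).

Cb, Db, F, A

In root position, Db7#5 is Db–F–A–Cb.
Third inversion puts the seventh (Cb) in the bass.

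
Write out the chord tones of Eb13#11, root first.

Eb, G, Bb, Db, F, A, C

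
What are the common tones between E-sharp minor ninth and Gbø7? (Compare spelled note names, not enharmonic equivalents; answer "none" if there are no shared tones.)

none

E-sharp minor ninth: E# G# B# D# F##
Gbø7: Gb Bbb Dbb Fb
Common to both → none.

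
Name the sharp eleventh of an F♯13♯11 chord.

B#

F♯13♯11 is built on F#; its 11th is an augmented 11th above the root.
A fourth above F uses the letter B, and the augmented 11th above F# is B#.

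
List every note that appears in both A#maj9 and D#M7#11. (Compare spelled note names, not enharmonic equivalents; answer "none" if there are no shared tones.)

A# C## G##

A#maj9 = A#, C##, E#, G##, B#.
D#M7#11 = D#, F##, A#, C##, G##.
Shared: A#, C##, G##.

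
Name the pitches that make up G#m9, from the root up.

G#, B, D#, F#, A#

Root G#, quality minor ninth:
root → G#
3rd (minor 3rd) → B
5th (perfect 5th) → D#
7th (minor 7th) → F#
9th (major 9th) → A#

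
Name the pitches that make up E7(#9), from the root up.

E, G♯, B, D, F𝄪

E7(#9): dominant seventh sharp nine on E.
root → E
3rd (major 3rd) → G♯
5th (perfect 5th) → B
7th (minor 7th) → D
9th (augmented 9th) → F𝄪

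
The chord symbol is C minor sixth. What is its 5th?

Root of C minor sixth = C. The 5th is a perfect 5th: C up a perfect 5th → G.

G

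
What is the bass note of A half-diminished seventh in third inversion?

G

A half-diminished seventh in root position is A–C–E-flat–G.
Third inversion places the seventh in the bass, which is G.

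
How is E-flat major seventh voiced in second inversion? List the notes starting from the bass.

B-flat D E-flat G

E-flat major seventh = E-flat–G–B-flat–D; second inversion → fifth (B-flat) lowest.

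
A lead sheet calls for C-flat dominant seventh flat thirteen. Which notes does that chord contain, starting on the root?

Cb Eb Gb Bbb Abb

C-flat dominant seventh flat thirteen is a dominant seventh flat thirteen built on Cb.
Root: Cb
Major 3rd (3rd): Eb
Perfect 5th (5th): Gb
Minor 7th (7th): Bbb
Minor 13th (13th): Abb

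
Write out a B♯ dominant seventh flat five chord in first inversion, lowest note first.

In root position, B♯ dominant seventh flat five is B#–D##–F#–A#.
First inversion puts the third (D##) in the bass.

D##, F#, A#, B#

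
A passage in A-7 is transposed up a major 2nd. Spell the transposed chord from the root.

B, D, F#, A

A up a major 2nd → B. New chord: B minor seventh.
root → B
3rd (minor 3rd) → D
5th (perfect 5th) → F#
7th (minor 7th) → A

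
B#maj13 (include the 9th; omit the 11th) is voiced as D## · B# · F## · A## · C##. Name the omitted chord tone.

G##

B#maj13 = B#, D##, F##, A##, C##, G##. The voicing lacks the 13th (major 13th), G##.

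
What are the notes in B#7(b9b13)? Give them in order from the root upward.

B#7(b9b13): dominant seventh flat nine flat thirteen on B#.
root → B#
3rd (major 3rd) → D##
5th (perfect 5th) → F##
7th (minor 7th) → A#
9th (minor 9th) → C#
13th (minor 13th) → G#

B#, D##, F##, A#, C#, G#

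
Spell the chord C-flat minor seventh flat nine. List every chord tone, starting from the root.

C-flat minor seventh flat nine is a minor seventh flat nine built on Cb.
- root: Cb
- minor 3rd: Ebb
- perfect 5th: Gb
- minor 7th: Bbb
- minor 9th: Dbb

Cb  Ebb  Gb  Bbb  Dbb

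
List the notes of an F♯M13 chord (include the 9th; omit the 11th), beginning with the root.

F♯M13 is a major thirteenth built on F♯.
- root: F♯
- major 3rd: A♯
- perfect 5th: C♯
- major 7th: E♯
- major 9th: G♯
- major 13th: D♯

F♯ – A♯ – C♯ – E♯ – G♯ – D♯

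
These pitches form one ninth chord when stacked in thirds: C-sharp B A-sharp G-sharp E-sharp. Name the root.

Stacking in thirds gives A-sharp – C-sharp – E-sharp – G-sharp – B, so A-sharp is the root — A-sharp minor seventh flat nine.

A-sharp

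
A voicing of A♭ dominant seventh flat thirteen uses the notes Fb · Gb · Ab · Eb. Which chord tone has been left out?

The full A♭ dominant seventh flat thirteen chord is Ab, C, Eb, Gb, Fb.
Comparing with the voicing, the major 3rd (3rd) — C — is absent.

C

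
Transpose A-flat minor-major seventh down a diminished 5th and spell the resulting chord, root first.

D F A C#

Ab down a diminished 5th → D. New chord: D minor-major seventh.
D — root
F — minor 3rd
A — perfect 5th
C# — major 7th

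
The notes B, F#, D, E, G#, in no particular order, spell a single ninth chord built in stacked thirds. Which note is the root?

E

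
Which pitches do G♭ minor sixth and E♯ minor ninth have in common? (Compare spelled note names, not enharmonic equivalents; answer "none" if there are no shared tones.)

G♭ minor sixth: G-flat B-double-flat D-flat E-flat
E♯ minor ninth: E-sharp G-sharp B-sharp D-sharp F-double-sharp
Common to both → none.

none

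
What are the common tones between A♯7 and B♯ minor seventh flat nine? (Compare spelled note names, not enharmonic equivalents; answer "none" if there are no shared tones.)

A♯7 = A♯, C𝄪, E♯, G♯.
B♯ minor seventh flat nine = B♯, D♯, F𝄪, A♯, C♯.
Shared: A♯.

A♯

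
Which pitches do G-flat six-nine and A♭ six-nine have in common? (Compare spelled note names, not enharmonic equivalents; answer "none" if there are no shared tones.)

Bb, Eb, Ab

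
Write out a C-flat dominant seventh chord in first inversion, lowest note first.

In root position, C-flat dominant seventh is Cb–Eb–Gb–Bbb.
First inversion puts the third (Eb) in the bass.

Eb, Gb, Bbb, Cb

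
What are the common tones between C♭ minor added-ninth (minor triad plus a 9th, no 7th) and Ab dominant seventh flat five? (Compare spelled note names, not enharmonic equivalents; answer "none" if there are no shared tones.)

C♭ minor added-ninth: C-flat E-double-flat G-flat D-flat
Ab dominant seventh flat five: A-flat C E-double-flat G-flat
Common to both → E-double-flat, G-flat.

E-double-flat, G-flat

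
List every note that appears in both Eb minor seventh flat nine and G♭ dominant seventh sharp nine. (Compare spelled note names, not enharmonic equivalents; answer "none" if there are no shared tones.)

G-flat, B-flat, D-flat, F-flat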